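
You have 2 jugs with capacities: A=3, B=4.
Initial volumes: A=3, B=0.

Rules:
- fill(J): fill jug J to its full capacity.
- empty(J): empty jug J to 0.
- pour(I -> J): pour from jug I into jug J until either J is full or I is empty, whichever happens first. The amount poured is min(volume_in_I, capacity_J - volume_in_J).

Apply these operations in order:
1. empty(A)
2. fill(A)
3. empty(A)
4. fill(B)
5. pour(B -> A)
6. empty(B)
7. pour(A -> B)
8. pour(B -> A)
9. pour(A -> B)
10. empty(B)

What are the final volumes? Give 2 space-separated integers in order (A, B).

Answer: 0 0

Derivation:
Step 1: empty(A) -> (A=0 B=0)
Step 2: fill(A) -> (A=3 B=0)
Step 3: empty(A) -> (A=0 B=0)
Step 4: fill(B) -> (A=0 B=4)
Step 5: pour(B -> A) -> (A=3 B=1)
Step 6: empty(B) -> (A=3 B=0)
Step 7: pour(A -> B) -> (A=0 B=3)
Step 8: pour(B -> A) -> (A=3 B=0)
Step 9: pour(A -> B) -> (A=0 B=3)
Step 10: empty(B) -> (A=0 B=0)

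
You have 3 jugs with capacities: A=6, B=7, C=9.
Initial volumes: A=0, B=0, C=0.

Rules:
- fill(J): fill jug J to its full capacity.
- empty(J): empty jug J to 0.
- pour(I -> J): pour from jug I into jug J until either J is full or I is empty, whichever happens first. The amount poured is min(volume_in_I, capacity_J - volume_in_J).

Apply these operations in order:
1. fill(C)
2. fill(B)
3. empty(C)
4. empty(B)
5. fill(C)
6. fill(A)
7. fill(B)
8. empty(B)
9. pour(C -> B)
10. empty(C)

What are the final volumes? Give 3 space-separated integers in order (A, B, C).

Answer: 6 7 0

Derivation:
Step 1: fill(C) -> (A=0 B=0 C=9)
Step 2: fill(B) -> (A=0 B=7 C=9)
Step 3: empty(C) -> (A=0 B=7 C=0)
Step 4: empty(B) -> (A=0 B=0 C=0)
Step 5: fill(C) -> (A=0 B=0 C=9)
Step 6: fill(A) -> (A=6 B=0 C=9)
Step 7: fill(B) -> (A=6 B=7 C=9)
Step 8: empty(B) -> (A=6 B=0 C=9)
Step 9: pour(C -> B) -> (A=6 B=7 C=2)
Step 10: empty(C) -> (A=6 B=7 C=0)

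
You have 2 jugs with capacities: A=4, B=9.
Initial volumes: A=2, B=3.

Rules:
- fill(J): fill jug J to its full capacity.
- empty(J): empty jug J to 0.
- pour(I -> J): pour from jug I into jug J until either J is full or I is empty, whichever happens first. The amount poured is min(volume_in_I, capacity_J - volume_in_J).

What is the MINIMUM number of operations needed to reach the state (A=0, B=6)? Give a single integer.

Answer: 4

Derivation:
BFS from (A=2, B=3). One shortest path:
  1. empty(B) -> (A=2 B=0)
  2. pour(A -> B) -> (A=0 B=2)
  3. fill(A) -> (A=4 B=2)
  4. pour(A -> B) -> (A=0 B=6)
Reached target in 4 moves.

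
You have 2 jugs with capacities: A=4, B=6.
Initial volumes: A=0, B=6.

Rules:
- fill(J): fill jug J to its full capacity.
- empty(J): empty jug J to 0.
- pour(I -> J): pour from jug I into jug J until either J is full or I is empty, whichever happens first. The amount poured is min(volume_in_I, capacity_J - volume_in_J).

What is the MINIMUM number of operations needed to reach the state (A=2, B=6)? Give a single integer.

Answer: 4

Derivation:
BFS from (A=0, B=6). One shortest path:
  1. pour(B -> A) -> (A=4 B=2)
  2. empty(A) -> (A=0 B=2)
  3. pour(B -> A) -> (A=2 B=0)
  4. fill(B) -> (A=2 B=6)
Reached target in 4 moves.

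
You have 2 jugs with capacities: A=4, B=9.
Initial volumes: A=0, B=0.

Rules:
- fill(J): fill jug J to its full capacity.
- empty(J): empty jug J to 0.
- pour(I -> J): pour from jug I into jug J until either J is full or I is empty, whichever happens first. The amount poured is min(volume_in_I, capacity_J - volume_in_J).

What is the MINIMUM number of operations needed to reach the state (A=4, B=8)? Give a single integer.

Answer: 5

Derivation:
BFS from (A=0, B=0). One shortest path:
  1. fill(A) -> (A=4 B=0)
  2. pour(A -> B) -> (A=0 B=4)
  3. fill(A) -> (A=4 B=4)
  4. pour(A -> B) -> (A=0 B=8)
  5. fill(A) -> (A=4 B=8)
Reached target in 5 moves.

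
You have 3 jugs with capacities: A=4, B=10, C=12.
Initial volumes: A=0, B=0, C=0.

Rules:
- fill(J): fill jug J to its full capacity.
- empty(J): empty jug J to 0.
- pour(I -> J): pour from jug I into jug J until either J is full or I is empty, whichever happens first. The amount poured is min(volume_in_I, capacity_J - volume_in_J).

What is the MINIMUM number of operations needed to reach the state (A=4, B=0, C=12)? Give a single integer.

Answer: 2

Derivation:
BFS from (A=0, B=0, C=0). One shortest path:
  1. fill(A) -> (A=4 B=0 C=0)
  2. fill(C) -> (A=4 B=0 C=12)
Reached target in 2 moves.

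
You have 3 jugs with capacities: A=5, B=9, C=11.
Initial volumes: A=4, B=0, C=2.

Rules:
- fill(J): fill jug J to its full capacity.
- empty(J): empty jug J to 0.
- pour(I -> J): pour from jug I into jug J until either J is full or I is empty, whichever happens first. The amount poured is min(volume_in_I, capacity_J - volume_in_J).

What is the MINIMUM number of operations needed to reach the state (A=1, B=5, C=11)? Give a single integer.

BFS from (A=4, B=0, C=2). One shortest path:
  1. pour(C -> A) -> (A=5 B=0 C=1)
  2. pour(A -> B) -> (A=0 B=5 C=1)
  3. pour(C -> A) -> (A=1 B=5 C=0)
  4. fill(C) -> (A=1 B=5 C=11)
Reached target in 4 moves.

Answer: 4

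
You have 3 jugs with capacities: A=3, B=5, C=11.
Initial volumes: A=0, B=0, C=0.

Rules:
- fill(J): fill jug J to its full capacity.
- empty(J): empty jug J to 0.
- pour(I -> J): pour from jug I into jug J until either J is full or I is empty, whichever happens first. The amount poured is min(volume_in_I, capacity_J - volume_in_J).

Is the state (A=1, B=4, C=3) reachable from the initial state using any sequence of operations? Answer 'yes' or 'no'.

BFS explored all 208 reachable states.
Reachable set includes: (0,0,0), (0,0,1), (0,0,2), (0,0,3), (0,0,4), (0,0,5), (0,0,6), (0,0,7), (0,0,8), (0,0,9), (0,0,10), (0,0,11) ...
Target (A=1, B=4, C=3) not in reachable set → no.

Answer: no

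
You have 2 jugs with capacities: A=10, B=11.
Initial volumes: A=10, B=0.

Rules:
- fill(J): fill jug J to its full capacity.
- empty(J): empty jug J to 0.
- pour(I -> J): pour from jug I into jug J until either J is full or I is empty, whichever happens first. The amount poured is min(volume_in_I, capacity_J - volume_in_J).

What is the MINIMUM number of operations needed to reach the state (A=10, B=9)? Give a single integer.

Answer: 6

Derivation:
BFS from (A=10, B=0). One shortest path:
  1. pour(A -> B) -> (A=0 B=10)
  2. fill(A) -> (A=10 B=10)
  3. pour(A -> B) -> (A=9 B=11)
  4. empty(B) -> (A=9 B=0)
  5. pour(A -> B) -> (A=0 B=9)
  6. fill(A) -> (A=10 B=9)
Reached target in 6 moves.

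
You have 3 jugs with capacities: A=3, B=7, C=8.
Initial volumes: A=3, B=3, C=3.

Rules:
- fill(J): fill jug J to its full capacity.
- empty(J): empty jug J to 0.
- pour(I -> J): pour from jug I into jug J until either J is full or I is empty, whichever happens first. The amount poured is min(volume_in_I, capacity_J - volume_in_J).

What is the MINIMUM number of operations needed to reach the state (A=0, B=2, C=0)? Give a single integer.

BFS from (A=3, B=3, C=3). One shortest path:
  1. empty(A) -> (A=0 B=3 C=3)
  2. fill(B) -> (A=0 B=7 C=3)
  3. pour(B -> C) -> (A=0 B=2 C=8)
  4. empty(C) -> (A=0 B=2 C=0)
Reached target in 4 moves.

Answer: 4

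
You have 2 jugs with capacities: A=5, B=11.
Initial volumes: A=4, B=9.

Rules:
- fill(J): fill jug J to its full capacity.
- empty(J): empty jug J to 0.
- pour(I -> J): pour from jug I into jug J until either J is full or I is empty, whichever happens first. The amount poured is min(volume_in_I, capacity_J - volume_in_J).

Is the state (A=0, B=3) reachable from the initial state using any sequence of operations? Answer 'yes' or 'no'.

BFS from (A=4, B=9):
  1. fill(A) -> (A=5 B=9)
  2. pour(A -> B) -> (A=3 B=11)
  3. empty(B) -> (A=3 B=0)
  4. pour(A -> B) -> (A=0 B=3)
Target reached → yes.

Answer: yes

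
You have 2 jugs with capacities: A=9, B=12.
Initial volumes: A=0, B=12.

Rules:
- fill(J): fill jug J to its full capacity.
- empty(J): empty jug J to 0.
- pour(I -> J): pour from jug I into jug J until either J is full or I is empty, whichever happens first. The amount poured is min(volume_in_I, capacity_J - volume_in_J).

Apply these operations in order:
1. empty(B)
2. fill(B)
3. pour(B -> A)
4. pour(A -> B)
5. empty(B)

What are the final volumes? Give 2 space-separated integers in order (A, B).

Step 1: empty(B) -> (A=0 B=0)
Step 2: fill(B) -> (A=0 B=12)
Step 3: pour(B -> A) -> (A=9 B=3)
Step 4: pour(A -> B) -> (A=0 B=12)
Step 5: empty(B) -> (A=0 B=0)

Answer: 0 0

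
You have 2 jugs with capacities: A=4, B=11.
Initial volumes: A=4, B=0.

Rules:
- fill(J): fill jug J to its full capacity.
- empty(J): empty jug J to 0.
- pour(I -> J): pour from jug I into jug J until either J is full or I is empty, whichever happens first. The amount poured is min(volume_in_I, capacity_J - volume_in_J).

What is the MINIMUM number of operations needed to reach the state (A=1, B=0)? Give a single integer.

BFS from (A=4, B=0). One shortest path:
  1. pour(A -> B) -> (A=0 B=4)
  2. fill(A) -> (A=4 B=4)
  3. pour(A -> B) -> (A=0 B=8)
  4. fill(A) -> (A=4 B=8)
  5. pour(A -> B) -> (A=1 B=11)
  6. empty(B) -> (A=1 B=0)
Reached target in 6 moves.

Answer: 6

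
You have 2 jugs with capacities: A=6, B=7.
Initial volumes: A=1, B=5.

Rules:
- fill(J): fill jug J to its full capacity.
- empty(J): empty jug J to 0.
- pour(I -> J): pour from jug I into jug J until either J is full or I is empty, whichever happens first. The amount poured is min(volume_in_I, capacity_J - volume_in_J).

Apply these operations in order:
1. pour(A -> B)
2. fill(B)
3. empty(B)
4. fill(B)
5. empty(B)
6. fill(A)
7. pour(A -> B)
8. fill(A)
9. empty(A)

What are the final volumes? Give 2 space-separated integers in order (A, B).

Answer: 0 6

Derivation:
Step 1: pour(A -> B) -> (A=0 B=6)
Step 2: fill(B) -> (A=0 B=7)
Step 3: empty(B) -> (A=0 B=0)
Step 4: fill(B) -> (A=0 B=7)
Step 5: empty(B) -> (A=0 B=0)
Step 6: fill(A) -> (A=6 B=0)
Step 7: pour(A -> B) -> (A=0 B=6)
Step 8: fill(A) -> (A=6 B=6)
Step 9: empty(A) -> (A=0 B=6)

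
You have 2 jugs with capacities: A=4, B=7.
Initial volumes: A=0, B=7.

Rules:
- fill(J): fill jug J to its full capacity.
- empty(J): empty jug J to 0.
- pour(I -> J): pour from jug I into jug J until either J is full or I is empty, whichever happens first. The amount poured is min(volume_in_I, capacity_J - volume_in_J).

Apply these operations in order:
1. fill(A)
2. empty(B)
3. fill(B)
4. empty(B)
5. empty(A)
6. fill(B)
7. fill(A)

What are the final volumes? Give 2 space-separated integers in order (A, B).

Step 1: fill(A) -> (A=4 B=7)
Step 2: empty(B) -> (A=4 B=0)
Step 3: fill(B) -> (A=4 B=7)
Step 4: empty(B) -> (A=4 B=0)
Step 5: empty(A) -> (A=0 B=0)
Step 6: fill(B) -> (A=0 B=7)
Step 7: fill(A) -> (A=4 B=7)

Answer: 4 7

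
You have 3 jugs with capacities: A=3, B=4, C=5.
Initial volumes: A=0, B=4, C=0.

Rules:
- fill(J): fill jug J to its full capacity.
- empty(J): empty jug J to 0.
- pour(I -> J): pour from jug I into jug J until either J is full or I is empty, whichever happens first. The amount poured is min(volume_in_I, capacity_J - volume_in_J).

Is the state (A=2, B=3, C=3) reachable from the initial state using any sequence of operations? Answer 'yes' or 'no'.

Answer: no

Derivation:
BFS explored all 96 reachable states.
Reachable set includes: (0,0,0), (0,0,1), (0,0,2), (0,0,3), (0,0,4), (0,0,5), (0,1,0), (0,1,1), (0,1,2), (0,1,3), (0,1,4), (0,1,5) ...
Target (A=2, B=3, C=3) not in reachable set → no.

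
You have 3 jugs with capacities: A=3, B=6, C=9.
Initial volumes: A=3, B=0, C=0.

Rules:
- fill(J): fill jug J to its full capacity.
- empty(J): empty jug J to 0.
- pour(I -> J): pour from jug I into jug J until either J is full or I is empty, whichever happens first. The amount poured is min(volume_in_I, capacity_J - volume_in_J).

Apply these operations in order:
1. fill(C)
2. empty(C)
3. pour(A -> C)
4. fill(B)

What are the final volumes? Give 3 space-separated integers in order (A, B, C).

Step 1: fill(C) -> (A=3 B=0 C=9)
Step 2: empty(C) -> (A=3 B=0 C=0)
Step 3: pour(A -> C) -> (A=0 B=0 C=3)
Step 4: fill(B) -> (A=0 B=6 C=3)

Answer: 0 6 3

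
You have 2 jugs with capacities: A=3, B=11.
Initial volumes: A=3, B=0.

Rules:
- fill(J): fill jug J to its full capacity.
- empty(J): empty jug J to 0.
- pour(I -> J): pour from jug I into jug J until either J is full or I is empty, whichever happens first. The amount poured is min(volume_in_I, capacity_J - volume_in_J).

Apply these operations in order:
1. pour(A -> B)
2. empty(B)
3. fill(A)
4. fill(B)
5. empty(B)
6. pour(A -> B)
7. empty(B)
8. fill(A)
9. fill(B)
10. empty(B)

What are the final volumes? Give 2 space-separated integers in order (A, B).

Step 1: pour(A -> B) -> (A=0 B=3)
Step 2: empty(B) -> (A=0 B=0)
Step 3: fill(A) -> (A=3 B=0)
Step 4: fill(B) -> (A=3 B=11)
Step 5: empty(B) -> (A=3 B=0)
Step 6: pour(A -> B) -> (A=0 B=3)
Step 7: empty(B) -> (A=0 B=0)
Step 8: fill(A) -> (A=3 B=0)
Step 9: fill(B) -> (A=3 B=11)
Step 10: empty(B) -> (A=3 B=0)

Answer: 3 0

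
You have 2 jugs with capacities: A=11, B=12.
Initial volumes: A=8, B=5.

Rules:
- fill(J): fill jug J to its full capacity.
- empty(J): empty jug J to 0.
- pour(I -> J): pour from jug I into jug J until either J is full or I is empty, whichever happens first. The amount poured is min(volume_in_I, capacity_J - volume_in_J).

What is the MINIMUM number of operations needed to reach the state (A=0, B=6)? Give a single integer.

Answer: 5

Derivation:
BFS from (A=8, B=5). One shortest path:
  1. empty(A) -> (A=0 B=5)
  2. pour(B -> A) -> (A=5 B=0)
  3. fill(B) -> (A=5 B=12)
  4. pour(B -> A) -> (A=11 B=6)
  5. empty(A) -> (A=0 B=6)
Reached target in 5 moves.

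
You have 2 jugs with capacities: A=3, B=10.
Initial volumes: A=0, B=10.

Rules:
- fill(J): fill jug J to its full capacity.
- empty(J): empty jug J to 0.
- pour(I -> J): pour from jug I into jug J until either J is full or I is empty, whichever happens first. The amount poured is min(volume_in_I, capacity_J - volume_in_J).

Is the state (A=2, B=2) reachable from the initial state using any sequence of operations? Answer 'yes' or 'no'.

BFS explored all 26 reachable states.
Reachable set includes: (0,0), (0,1), (0,2), (0,3), (0,4), (0,5), (0,6), (0,7), (0,8), (0,9), (0,10), (1,0) ...
Target (A=2, B=2) not in reachable set → no.

Answer: no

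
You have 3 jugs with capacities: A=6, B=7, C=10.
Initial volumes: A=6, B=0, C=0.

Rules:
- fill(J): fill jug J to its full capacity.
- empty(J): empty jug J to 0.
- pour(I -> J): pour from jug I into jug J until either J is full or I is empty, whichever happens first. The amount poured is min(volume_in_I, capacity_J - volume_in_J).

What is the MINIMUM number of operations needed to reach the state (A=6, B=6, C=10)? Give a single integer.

BFS from (A=6, B=0, C=0). One shortest path:
  1. fill(C) -> (A=6 B=0 C=10)
  2. pour(A -> B) -> (A=0 B=6 C=10)
  3. fill(A) -> (A=6 B=6 C=10)
Reached target in 3 moves.

Answer: 3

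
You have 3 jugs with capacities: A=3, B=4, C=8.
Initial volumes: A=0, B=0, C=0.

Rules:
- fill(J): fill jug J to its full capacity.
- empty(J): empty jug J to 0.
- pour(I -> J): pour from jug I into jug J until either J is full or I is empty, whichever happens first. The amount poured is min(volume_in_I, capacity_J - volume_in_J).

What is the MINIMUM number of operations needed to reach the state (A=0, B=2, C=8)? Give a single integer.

Answer: 6

Derivation:
BFS from (A=0, B=0, C=0). One shortest path:
  1. fill(A) -> (A=3 B=0 C=0)
  2. fill(B) -> (A=3 B=4 C=0)
  3. pour(A -> C) -> (A=0 B=4 C=3)
  4. fill(A) -> (A=3 B=4 C=3)
  5. pour(A -> C) -> (A=0 B=4 C=6)
  6. pour(B -> C) -> (A=0 B=2 C=8)
Reached target in 6 moves.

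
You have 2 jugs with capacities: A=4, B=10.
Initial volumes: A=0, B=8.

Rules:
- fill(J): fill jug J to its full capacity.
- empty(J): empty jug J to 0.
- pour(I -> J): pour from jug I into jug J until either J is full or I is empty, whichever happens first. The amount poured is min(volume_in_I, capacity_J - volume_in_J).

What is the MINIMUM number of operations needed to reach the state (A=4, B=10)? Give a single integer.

Answer: 2

Derivation:
BFS from (A=0, B=8). One shortest path:
  1. fill(A) -> (A=4 B=8)
  2. fill(B) -> (A=4 B=10)
Reached target in 2 moves.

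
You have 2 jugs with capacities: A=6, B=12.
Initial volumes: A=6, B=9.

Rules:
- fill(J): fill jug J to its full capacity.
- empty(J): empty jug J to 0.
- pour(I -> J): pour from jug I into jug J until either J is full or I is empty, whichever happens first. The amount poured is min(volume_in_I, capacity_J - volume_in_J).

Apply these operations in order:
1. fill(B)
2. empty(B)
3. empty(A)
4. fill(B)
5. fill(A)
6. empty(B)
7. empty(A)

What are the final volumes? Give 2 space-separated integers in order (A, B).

Answer: 0 0

Derivation:
Step 1: fill(B) -> (A=6 B=12)
Step 2: empty(B) -> (A=6 B=0)
Step 3: empty(A) -> (A=0 B=0)
Step 4: fill(B) -> (A=0 B=12)
Step 5: fill(A) -> (A=6 B=12)
Step 6: empty(B) -> (A=6 B=0)
Step 7: empty(A) -> (A=0 B=0)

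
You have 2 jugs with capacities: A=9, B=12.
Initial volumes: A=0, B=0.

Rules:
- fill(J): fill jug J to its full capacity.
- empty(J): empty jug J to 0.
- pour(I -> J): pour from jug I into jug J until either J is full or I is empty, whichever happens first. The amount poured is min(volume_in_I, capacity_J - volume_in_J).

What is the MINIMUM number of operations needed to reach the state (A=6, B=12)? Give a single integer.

BFS from (A=0, B=0). One shortest path:
  1. fill(A) -> (A=9 B=0)
  2. pour(A -> B) -> (A=0 B=9)
  3. fill(A) -> (A=9 B=9)
  4. pour(A -> B) -> (A=6 B=12)
Reached target in 4 moves.

Answer: 4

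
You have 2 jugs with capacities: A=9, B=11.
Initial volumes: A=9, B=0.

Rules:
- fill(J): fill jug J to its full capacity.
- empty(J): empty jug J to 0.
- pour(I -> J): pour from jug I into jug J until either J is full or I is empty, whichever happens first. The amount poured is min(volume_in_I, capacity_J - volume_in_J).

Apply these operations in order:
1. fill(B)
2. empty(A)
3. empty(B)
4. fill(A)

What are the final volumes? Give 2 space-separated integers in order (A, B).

Step 1: fill(B) -> (A=9 B=11)
Step 2: empty(A) -> (A=0 B=11)
Step 3: empty(B) -> (A=0 B=0)
Step 4: fill(A) -> (A=9 B=0)

Answer: 9 0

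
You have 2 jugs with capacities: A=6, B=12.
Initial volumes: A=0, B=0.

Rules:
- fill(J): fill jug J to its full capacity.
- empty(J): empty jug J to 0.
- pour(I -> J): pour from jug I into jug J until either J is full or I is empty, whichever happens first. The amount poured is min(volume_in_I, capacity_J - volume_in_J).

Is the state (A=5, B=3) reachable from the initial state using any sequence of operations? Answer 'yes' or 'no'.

BFS explored all 6 reachable states.
Reachable set includes: (0,0), (0,6), (0,12), (6,0), (6,6), (6,12)
Target (A=5, B=3) not in reachable set → no.

Answer: no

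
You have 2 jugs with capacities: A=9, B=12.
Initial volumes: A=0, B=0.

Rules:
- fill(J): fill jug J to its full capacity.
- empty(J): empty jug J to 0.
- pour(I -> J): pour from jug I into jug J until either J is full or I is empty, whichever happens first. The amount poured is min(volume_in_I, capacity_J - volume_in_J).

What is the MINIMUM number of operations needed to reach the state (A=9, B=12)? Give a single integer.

Answer: 2

Derivation:
BFS from (A=0, B=0). One shortest path:
  1. fill(A) -> (A=9 B=0)
  2. fill(B) -> (A=9 B=12)
Reached target in 2 moves.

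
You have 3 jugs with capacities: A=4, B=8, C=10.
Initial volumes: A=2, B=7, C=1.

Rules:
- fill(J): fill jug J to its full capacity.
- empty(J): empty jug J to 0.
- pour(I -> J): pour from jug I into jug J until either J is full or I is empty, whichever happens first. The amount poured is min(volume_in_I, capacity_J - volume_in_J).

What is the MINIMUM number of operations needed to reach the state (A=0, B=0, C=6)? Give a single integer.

BFS from (A=2, B=7, C=1). One shortest path:
  1. pour(B -> A) -> (A=4 B=5 C=1)
  2. empty(A) -> (A=0 B=5 C=1)
  3. pour(B -> C) -> (A=0 B=0 C=6)
Reached target in 3 moves.

Answer: 3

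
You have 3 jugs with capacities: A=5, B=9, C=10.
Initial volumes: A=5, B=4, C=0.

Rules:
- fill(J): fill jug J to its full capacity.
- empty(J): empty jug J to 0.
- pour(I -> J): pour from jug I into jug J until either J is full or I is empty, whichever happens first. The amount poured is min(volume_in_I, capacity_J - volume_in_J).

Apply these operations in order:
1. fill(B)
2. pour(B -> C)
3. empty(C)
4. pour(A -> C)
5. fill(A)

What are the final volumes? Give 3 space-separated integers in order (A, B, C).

Answer: 5 0 5

Derivation:
Step 1: fill(B) -> (A=5 B=9 C=0)
Step 2: pour(B -> C) -> (A=5 B=0 C=9)
Step 3: empty(C) -> (A=5 B=0 C=0)
Step 4: pour(A -> C) -> (A=0 B=0 C=5)
Step 5: fill(A) -> (A=5 B=0 C=5)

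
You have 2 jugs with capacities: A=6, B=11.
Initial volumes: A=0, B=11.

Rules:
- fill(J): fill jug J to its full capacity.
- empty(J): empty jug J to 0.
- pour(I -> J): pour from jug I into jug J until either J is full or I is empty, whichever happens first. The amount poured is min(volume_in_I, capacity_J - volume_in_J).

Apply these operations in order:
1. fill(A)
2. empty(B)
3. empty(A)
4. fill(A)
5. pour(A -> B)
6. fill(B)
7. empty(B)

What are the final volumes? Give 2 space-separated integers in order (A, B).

Step 1: fill(A) -> (A=6 B=11)
Step 2: empty(B) -> (A=6 B=0)
Step 3: empty(A) -> (A=0 B=0)
Step 4: fill(A) -> (A=6 B=0)
Step 5: pour(A -> B) -> (A=0 B=6)
Step 6: fill(B) -> (A=0 B=11)
Step 7: empty(B) -> (A=0 B=0)

Answer: 0 0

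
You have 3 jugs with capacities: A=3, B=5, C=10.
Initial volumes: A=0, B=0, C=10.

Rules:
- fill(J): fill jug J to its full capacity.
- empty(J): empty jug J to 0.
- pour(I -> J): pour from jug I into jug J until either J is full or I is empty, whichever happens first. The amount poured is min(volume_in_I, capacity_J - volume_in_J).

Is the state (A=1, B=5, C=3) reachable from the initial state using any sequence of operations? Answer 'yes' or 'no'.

BFS from (A=0, B=0, C=10):
  1. fill(A) -> (A=3 B=0 C=10)
  2. empty(C) -> (A=3 B=0 C=0)
  3. pour(A -> B) -> (A=0 B=3 C=0)
  4. fill(A) -> (A=3 B=3 C=0)
  5. pour(A -> C) -> (A=0 B=3 C=3)
  6. fill(A) -> (A=3 B=3 C=3)
  7. pour(A -> B) -> (A=1 B=5 C=3)
Target reached → yes.

Answer: yes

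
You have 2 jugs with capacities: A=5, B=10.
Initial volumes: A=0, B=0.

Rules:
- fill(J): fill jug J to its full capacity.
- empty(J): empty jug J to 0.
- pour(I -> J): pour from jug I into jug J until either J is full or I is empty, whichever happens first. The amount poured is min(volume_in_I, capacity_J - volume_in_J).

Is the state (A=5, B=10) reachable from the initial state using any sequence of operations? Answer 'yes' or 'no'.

BFS from (A=0, B=0):
  1. fill(A) -> (A=5 B=0)
  2. fill(B) -> (A=5 B=10)
Target reached → yes.

Answer: yes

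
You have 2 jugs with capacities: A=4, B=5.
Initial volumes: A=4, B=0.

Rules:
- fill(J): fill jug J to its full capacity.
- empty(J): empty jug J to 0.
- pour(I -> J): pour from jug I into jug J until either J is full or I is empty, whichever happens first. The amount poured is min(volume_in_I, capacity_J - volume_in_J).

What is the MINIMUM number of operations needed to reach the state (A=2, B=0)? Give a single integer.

Answer: 8

Derivation:
BFS from (A=4, B=0). One shortest path:
  1. pour(A -> B) -> (A=0 B=4)
  2. fill(A) -> (A=4 B=4)
  3. pour(A -> B) -> (A=3 B=5)
  4. empty(B) -> (A=3 B=0)
  5. pour(A -> B) -> (A=0 B=3)
  6. fill(A) -> (A=4 B=3)
  7. pour(A -> B) -> (A=2 B=5)
  8. empty(B) -> (A=2 B=0)
Reached target in 8 moves.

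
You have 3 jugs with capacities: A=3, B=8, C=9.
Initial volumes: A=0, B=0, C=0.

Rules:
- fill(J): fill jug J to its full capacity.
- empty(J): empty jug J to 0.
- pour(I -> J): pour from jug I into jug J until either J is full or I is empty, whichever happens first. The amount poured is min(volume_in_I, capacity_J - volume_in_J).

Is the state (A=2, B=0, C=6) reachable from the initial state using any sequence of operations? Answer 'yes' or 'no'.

Answer: yes

Derivation:
BFS from (A=0, B=0, C=0):
  1. fill(B) -> (A=0 B=8 C=0)
  2. pour(B -> A) -> (A=3 B=5 C=0)
  3. pour(A -> C) -> (A=0 B=5 C=3)
  4. pour(B -> A) -> (A=3 B=2 C=3)
  5. pour(A -> C) -> (A=0 B=2 C=6)
  6. pour(B -> A) -> (A=2 B=0 C=6)
Target reached → yes.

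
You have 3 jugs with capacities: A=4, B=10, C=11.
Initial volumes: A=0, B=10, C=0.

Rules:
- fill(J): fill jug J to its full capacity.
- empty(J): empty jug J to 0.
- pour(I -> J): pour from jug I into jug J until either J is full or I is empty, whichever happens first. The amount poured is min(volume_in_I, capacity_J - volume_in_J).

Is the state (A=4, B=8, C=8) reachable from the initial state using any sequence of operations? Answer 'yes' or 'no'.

BFS from (A=0, B=10, C=0):
  1. pour(B -> A) -> (A=4 B=6 C=0)
  2. pour(A -> C) -> (A=0 B=6 C=4)
  3. pour(B -> A) -> (A=4 B=2 C=4)
  4. pour(A -> C) -> (A=0 B=2 C=8)
  5. pour(B -> A) -> (A=2 B=0 C=8)
  6. fill(B) -> (A=2 B=10 C=8)
  7. pour(B -> A) -> (A=4 B=8 C=8)
Target reached → yes.

Answer: yes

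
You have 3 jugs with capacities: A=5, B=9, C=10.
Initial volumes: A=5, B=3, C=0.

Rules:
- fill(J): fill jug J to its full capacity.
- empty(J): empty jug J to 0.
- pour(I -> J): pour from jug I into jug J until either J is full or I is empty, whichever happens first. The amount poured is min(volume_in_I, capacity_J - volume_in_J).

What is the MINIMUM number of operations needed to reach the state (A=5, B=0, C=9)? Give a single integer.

Answer: 2

Derivation:
BFS from (A=5, B=3, C=0). One shortest path:
  1. fill(B) -> (A=5 B=9 C=0)
  2. pour(B -> C) -> (A=5 B=0 C=9)
Reached target in 2 moves.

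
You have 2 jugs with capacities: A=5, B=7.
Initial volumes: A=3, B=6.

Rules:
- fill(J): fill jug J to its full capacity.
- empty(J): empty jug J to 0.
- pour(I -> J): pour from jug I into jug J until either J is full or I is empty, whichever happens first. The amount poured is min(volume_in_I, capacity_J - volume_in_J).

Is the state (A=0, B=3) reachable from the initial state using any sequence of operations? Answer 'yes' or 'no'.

BFS from (A=3, B=6):
  1. empty(B) -> (A=3 B=0)
  2. pour(A -> B) -> (A=0 B=3)
Target reached → yes.

Answer: yes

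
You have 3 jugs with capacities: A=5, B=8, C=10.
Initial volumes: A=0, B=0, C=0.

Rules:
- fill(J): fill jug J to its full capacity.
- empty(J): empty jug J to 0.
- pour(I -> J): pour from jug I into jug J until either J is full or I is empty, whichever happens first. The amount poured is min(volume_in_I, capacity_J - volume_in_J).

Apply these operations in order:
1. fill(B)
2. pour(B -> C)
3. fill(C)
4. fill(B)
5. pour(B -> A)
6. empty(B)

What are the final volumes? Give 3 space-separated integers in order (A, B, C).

Step 1: fill(B) -> (A=0 B=8 C=0)
Step 2: pour(B -> C) -> (A=0 B=0 C=8)
Step 3: fill(C) -> (A=0 B=0 C=10)
Step 4: fill(B) -> (A=0 B=8 C=10)
Step 5: pour(B -> A) -> (A=5 B=3 C=10)
Step 6: empty(B) -> (A=5 B=0 C=10)

Answer: 5 0 10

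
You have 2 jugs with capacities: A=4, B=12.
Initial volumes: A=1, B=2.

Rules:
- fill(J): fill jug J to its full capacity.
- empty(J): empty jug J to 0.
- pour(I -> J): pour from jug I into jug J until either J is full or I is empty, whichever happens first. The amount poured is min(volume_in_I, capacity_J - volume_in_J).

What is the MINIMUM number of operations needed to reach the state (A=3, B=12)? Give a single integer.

Answer: 2

Derivation:
BFS from (A=1, B=2). One shortest path:
  1. pour(B -> A) -> (A=3 B=0)
  2. fill(B) -> (A=3 B=12)
Reached target in 2 moves.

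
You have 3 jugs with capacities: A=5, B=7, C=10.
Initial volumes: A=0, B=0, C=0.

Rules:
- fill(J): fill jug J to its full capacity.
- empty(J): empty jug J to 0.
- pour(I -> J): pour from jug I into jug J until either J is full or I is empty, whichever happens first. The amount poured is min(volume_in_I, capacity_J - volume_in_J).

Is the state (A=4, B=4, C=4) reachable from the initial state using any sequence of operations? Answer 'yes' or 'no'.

Answer: no

Derivation:
BFS explored all 312 reachable states.
Reachable set includes: (0,0,0), (0,0,1), (0,0,2), (0,0,3), (0,0,4), (0,0,5), (0,0,6), (0,0,7), (0,0,8), (0,0,9), (0,0,10), (0,1,0) ...
Target (A=4, B=4, C=4) not in reachable set → no.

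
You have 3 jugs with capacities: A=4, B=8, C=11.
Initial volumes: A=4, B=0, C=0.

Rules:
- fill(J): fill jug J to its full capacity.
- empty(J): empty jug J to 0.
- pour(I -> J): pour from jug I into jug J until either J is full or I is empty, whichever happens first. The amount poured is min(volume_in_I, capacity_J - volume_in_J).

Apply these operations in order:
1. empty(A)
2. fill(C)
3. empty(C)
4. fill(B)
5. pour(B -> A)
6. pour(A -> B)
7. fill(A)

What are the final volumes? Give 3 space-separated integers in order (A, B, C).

Step 1: empty(A) -> (A=0 B=0 C=0)
Step 2: fill(C) -> (A=0 B=0 C=11)
Step 3: empty(C) -> (A=0 B=0 C=0)
Step 4: fill(B) -> (A=0 B=8 C=0)
Step 5: pour(B -> A) -> (A=4 B=4 C=0)
Step 6: pour(A -> B) -> (A=0 B=8 C=0)
Step 7: fill(A) -> (A=4 B=8 C=0)

Answer: 4 8 0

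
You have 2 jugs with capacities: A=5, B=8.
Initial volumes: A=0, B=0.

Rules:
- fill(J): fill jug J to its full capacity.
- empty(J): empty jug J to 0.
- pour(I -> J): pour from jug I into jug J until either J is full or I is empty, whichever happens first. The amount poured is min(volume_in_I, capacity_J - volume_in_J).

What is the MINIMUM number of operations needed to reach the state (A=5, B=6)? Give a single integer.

BFS from (A=0, B=0). One shortest path:
  1. fill(B) -> (A=0 B=8)
  2. pour(B -> A) -> (A=5 B=3)
  3. empty(A) -> (A=0 B=3)
  4. pour(B -> A) -> (A=3 B=0)
  5. fill(B) -> (A=3 B=8)
  6. pour(B -> A) -> (A=5 B=6)
Reached target in 6 moves.

Answer: 6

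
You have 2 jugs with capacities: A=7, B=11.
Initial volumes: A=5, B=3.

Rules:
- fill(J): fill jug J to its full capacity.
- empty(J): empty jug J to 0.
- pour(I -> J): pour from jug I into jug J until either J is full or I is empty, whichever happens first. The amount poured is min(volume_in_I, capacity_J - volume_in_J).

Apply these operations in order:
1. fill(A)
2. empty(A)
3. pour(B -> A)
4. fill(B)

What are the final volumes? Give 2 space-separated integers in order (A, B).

Step 1: fill(A) -> (A=7 B=3)
Step 2: empty(A) -> (A=0 B=3)
Step 3: pour(B -> A) -> (A=3 B=0)
Step 4: fill(B) -> (A=3 B=11)

Answer: 3 11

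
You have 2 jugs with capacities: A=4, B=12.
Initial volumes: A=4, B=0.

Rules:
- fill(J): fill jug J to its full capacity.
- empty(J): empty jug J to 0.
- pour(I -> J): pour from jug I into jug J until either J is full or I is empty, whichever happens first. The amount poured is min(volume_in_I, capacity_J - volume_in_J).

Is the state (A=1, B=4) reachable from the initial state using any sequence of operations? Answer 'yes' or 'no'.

Answer: no

Derivation:
BFS explored all 8 reachable states.
Reachable set includes: (0,0), (0,4), (0,8), (0,12), (4,0), (4,4), (4,8), (4,12)
Target (A=1, B=4) not in reachable set → no.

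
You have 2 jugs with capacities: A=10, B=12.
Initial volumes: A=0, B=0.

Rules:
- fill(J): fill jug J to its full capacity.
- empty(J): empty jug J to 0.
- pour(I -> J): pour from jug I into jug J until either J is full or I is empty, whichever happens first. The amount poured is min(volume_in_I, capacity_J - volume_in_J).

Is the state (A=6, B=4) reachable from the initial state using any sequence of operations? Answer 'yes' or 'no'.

BFS explored all 22 reachable states.
Reachable set includes: (0,0), (0,2), (0,4), (0,6), (0,8), (0,10), (0,12), (2,0), (2,12), (4,0), (4,12), (6,0) ...
Target (A=6, B=4) not in reachable set → no.

Answer: no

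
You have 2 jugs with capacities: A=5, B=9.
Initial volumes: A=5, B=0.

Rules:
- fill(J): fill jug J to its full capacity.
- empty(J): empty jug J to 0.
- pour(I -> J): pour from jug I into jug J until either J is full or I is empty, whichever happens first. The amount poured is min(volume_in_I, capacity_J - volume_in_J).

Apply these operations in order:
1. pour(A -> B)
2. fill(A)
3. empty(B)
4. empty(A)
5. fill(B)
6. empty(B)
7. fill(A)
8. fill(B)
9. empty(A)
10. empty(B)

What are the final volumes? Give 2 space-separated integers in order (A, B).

Answer: 0 0

Derivation:
Step 1: pour(A -> B) -> (A=0 B=5)
Step 2: fill(A) -> (A=5 B=5)
Step 3: empty(B) -> (A=5 B=0)
Step 4: empty(A) -> (A=0 B=0)
Step 5: fill(B) -> (A=0 B=9)
Step 6: empty(B) -> (A=0 B=0)
Step 7: fill(A) -> (A=5 B=0)
Step 8: fill(B) -> (A=5 B=9)
Step 9: empty(A) -> (A=0 B=9)
Step 10: empty(B) -> (A=0 B=0)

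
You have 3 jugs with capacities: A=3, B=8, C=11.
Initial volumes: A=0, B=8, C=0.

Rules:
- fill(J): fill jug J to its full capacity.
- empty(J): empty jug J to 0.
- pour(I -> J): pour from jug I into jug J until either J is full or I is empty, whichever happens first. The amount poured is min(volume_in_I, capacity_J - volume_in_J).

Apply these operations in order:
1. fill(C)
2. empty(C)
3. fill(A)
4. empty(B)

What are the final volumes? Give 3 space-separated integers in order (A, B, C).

Step 1: fill(C) -> (A=0 B=8 C=11)
Step 2: empty(C) -> (A=0 B=8 C=0)
Step 3: fill(A) -> (A=3 B=8 C=0)
Step 4: empty(B) -> (A=3 B=0 C=0)

Answer: 3 0 0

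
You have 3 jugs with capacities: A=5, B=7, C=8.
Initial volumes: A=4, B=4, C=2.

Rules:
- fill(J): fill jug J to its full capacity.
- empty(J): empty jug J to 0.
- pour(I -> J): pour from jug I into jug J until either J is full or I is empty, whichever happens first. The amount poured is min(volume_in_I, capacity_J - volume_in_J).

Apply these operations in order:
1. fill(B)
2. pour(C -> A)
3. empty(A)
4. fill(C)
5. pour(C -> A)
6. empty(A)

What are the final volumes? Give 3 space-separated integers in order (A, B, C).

Step 1: fill(B) -> (A=4 B=7 C=2)
Step 2: pour(C -> A) -> (A=5 B=7 C=1)
Step 3: empty(A) -> (A=0 B=7 C=1)
Step 4: fill(C) -> (A=0 B=7 C=8)
Step 5: pour(C -> A) -> (A=5 B=7 C=3)
Step 6: empty(A) -> (A=0 B=7 C=3)

Answer: 0 7 3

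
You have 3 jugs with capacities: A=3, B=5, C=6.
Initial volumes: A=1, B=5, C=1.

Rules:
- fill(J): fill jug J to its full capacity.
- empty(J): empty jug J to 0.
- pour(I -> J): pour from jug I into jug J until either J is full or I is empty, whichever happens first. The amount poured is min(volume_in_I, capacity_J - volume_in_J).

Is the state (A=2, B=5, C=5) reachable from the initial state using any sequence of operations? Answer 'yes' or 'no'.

Answer: yes

Derivation:
BFS from (A=1, B=5, C=1):
  1. pour(C -> A) -> (A=2 B=5 C=0)
  2. pour(B -> C) -> (A=2 B=0 C=5)
  3. fill(B) -> (A=2 B=5 C=5)
Target reached → yes.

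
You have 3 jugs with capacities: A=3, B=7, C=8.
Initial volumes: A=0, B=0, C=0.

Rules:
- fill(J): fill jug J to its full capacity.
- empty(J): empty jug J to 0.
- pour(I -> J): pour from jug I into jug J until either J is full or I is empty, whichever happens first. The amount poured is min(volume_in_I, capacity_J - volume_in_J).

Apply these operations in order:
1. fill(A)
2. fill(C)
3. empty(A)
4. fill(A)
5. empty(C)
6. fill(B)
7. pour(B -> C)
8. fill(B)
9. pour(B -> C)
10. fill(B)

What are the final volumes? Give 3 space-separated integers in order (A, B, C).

Answer: 3 7 8

Derivation:
Step 1: fill(A) -> (A=3 B=0 C=0)
Step 2: fill(C) -> (A=3 B=0 C=8)
Step 3: empty(A) -> (A=0 B=0 C=8)
Step 4: fill(A) -> (A=3 B=0 C=8)
Step 5: empty(C) -> (A=3 B=0 C=0)
Step 6: fill(B) -> (A=3 B=7 C=0)
Step 7: pour(B -> C) -> (A=3 B=0 C=7)
Step 8: fill(B) -> (A=3 B=7 C=7)
Step 9: pour(B -> C) -> (A=3 B=6 C=8)
Step 10: fill(B) -> (A=3 B=7 C=8)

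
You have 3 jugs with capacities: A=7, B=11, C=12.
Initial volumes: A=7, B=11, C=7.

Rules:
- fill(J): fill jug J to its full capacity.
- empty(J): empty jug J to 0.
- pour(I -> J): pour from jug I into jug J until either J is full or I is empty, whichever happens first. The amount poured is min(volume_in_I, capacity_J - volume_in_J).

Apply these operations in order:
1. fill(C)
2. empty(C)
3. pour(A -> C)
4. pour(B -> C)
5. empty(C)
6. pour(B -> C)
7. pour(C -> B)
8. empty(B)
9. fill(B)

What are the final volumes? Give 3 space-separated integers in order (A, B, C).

Answer: 0 11 0

Derivation:
Step 1: fill(C) -> (A=7 B=11 C=12)
Step 2: empty(C) -> (A=7 B=11 C=0)
Step 3: pour(A -> C) -> (A=0 B=11 C=7)
Step 4: pour(B -> C) -> (A=0 B=6 C=12)
Step 5: empty(C) -> (A=0 B=6 C=0)
Step 6: pour(B -> C) -> (A=0 B=0 C=6)
Step 7: pour(C -> B) -> (A=0 B=6 C=0)
Step 8: empty(B) -> (A=0 B=0 C=0)
Step 9: fill(B) -> (A=0 B=11 C=0)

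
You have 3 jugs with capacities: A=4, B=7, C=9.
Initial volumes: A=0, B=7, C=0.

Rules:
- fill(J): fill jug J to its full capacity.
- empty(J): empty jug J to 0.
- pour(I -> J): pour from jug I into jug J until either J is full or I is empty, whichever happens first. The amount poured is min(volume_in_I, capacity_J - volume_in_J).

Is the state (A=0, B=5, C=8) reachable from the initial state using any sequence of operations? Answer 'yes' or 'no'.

BFS from (A=0, B=7, C=0):
  1. empty(B) -> (A=0 B=0 C=0)
  2. fill(C) -> (A=0 B=0 C=9)
  3. pour(C -> A) -> (A=4 B=0 C=5)
  4. pour(C -> B) -> (A=4 B=5 C=0)
  5. pour(A -> C) -> (A=0 B=5 C=4)
  6. fill(A) -> (A=4 B=5 C=4)
  7. pour(A -> C) -> (A=0 B=5 C=8)
Target reached → yes.

Answer: yes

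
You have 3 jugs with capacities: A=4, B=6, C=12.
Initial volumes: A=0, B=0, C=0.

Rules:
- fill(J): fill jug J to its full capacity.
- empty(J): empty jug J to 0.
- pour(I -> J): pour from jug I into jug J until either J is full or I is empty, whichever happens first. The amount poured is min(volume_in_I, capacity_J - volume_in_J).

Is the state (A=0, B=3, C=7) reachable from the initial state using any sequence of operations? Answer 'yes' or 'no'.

Answer: no

Derivation:
BFS explored all 74 reachable states.
Reachable set includes: (0,0,0), (0,0,2), (0,0,4), (0,0,6), (0,0,8), (0,0,10), (0,0,12), (0,2,0), (0,2,2), (0,2,4), (0,2,6), (0,2,8) ...
Target (A=0, B=3, C=7) not in reachable set → no.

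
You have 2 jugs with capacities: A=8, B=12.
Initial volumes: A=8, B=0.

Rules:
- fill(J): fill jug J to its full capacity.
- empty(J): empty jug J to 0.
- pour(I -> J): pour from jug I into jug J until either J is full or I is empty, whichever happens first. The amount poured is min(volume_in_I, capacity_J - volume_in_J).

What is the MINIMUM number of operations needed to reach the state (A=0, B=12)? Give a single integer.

Answer: 2

Derivation:
BFS from (A=8, B=0). One shortest path:
  1. empty(A) -> (A=0 B=0)
  2. fill(B) -> (A=0 B=12)
Reached target in 2 moves.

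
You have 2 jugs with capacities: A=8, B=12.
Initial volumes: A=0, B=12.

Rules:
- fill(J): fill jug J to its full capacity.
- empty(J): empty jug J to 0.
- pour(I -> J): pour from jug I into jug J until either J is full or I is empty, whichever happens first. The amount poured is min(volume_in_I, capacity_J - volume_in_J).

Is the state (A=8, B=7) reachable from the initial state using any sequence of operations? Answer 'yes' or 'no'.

BFS explored all 10 reachable states.
Reachable set includes: (0,0), (0,4), (0,8), (0,12), (4,0), (4,12), (8,0), (8,4), (8,8), (8,12)
Target (A=8, B=7) not in reachable set → no.

Answer: no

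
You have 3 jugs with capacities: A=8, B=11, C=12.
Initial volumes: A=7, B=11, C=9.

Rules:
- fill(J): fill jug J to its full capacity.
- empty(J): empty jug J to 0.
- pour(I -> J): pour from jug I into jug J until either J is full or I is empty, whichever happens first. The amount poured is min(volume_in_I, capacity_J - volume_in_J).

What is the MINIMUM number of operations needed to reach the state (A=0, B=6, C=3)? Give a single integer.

BFS from (A=7, B=11, C=9). One shortest path:
  1. fill(A) -> (A=8 B=11 C=9)
  2. empty(B) -> (A=8 B=0 C=9)
  3. pour(C -> B) -> (A=8 B=9 C=0)
  4. pour(A -> B) -> (A=6 B=11 C=0)
  5. pour(B -> C) -> (A=6 B=0 C=11)
  6. pour(A -> B) -> (A=0 B=6 C=11)
  7. pour(C -> A) -> (A=8 B=6 C=3)
  8. empty(A) -> (A=0 B=6 C=3)
Reached target in 8 moves.

Answer: 8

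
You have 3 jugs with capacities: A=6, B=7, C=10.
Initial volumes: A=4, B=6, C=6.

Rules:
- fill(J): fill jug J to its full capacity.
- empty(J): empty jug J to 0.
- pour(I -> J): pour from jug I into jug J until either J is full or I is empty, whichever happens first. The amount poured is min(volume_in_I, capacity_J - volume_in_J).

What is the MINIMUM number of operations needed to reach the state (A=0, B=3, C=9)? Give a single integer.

Answer: 5

Derivation:
BFS from (A=4, B=6, C=6). One shortest path:
  1. fill(A) -> (A=6 B=6 C=6)
  2. pour(A -> B) -> (A=5 B=7 C=6)
  3. pour(B -> C) -> (A=5 B=3 C=10)
  4. pour(C -> A) -> (A=6 B=3 C=9)
  5. empty(A) -> (A=0 B=3 C=9)
Reached target in 5 moves.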